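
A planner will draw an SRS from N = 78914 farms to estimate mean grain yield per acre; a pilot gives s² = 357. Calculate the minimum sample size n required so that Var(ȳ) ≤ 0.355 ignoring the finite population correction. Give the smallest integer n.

Without fpc, n₀ = s²/D = 357/0.355 = 1005.6338.
Rounding up, n = 1006.

1006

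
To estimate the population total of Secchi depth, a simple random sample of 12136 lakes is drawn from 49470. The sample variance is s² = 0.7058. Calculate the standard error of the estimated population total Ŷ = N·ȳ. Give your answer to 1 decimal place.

327.7

Var(Ŷ) = N²·Var(ȳ) = N²·(1 − n/N)·s²/n.
f = 12136/49470 = 0.24532040; Var(ȳ) = 0.75467960·0.7058/12136 = 4.3890315 × 10^-5.
Var(Ŷ) = 49470² · (4.3890315 × 10^-5) = 107411.93.
SE(Ŷ) = √(107411.93) = 327.7.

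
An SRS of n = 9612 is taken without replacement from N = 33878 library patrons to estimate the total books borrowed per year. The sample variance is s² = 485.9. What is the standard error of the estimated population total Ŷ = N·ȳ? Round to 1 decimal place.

6446.5

Var(Ŷ) = N²·Var(ȳ) = N²·(1 − n/N)·s²/n.
f = 9612/33878 = 0.28372395; Var(ȳ) = 0.71627605·485.9/9612 = 0.036208753.
Var(Ŷ) = 33878² · 0.036208753 = 4.155747 × 10^7.
SE(Ŷ) = √(4.155747 × 10^7) = 6446.5.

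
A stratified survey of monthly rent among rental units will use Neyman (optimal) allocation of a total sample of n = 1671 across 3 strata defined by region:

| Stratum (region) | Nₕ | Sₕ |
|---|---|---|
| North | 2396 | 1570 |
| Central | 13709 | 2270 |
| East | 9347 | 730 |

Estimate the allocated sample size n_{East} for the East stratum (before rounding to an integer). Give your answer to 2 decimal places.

273.39

Neyman allocation: nₕ = n·NₕSₕ / Σⱼ NⱼSⱼ.
Σ NⱼSⱼ = 2396·1570 + 13709·2270 + 9347·730 = 4.170446 × 10^7.
n_{East} = 1671·9347·730 / (4.170446 × 10^7) = 273.39.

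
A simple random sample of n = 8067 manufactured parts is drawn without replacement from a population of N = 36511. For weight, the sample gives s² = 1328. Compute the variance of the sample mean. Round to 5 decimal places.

Under SRS without replacement, Var(ȳ) = (1 − f)·s²/n with f = n/N = 8067/36511 = 0.22094711.
Var(ȳ) = (1 − 0.22094711)·1328/8067 = 0.77905289·0.1646213 = 0.1282487.

0.12825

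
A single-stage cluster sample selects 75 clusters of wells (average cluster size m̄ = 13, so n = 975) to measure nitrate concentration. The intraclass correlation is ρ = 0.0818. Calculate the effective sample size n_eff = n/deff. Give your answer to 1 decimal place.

deff = 1 + (13 − 1)·0.0818 = 1 + 0.9816 = 1.9816.
n_eff = 975 / 1.9816 = 492.0.

492.0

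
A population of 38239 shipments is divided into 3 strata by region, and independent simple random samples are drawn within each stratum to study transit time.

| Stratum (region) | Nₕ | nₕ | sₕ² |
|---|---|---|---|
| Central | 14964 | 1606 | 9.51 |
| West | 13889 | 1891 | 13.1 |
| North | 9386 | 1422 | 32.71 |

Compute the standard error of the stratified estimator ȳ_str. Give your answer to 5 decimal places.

0.05268

Var(ȳ_str) = Σₕ Wₕ²(1 − fₕ)sₕ²/nₕ with Wₕ = Nₕ/N, N = 38239.
Central: Wₕ = 0.39132823; term = 0.39132823²·(1 − 0.10732424)·9.51/1606 = 8.0948921 × 10^-4.
West: Wₕ = 0.36321557; term = 0.36321557²·(1 − 0.13615091)·13.1/1891 = 7.8948985 × 10^-4.
North: Wₕ = 0.24545621; term = 0.24545621²·(1 − 0.15150224)·32.71/1422 = 0.0011759252.
Sum = 0.0027749043.
SE = √(0.0027749043) = 0.05268.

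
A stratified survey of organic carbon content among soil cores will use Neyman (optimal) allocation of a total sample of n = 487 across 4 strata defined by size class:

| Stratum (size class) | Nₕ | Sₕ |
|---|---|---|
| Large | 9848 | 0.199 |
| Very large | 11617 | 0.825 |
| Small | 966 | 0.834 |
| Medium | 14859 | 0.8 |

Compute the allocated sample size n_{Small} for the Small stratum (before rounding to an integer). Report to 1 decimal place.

Neyman allocation: nₕ = n·NₕSₕ / Σⱼ NⱼSⱼ.
Σ NⱼSⱼ = 9848·0.199 + 11617·0.825 + 966·0.834 + 14859·0.8 = 24236.621.
n_{Small} = 487·966·0.834 / 24236.621 = 16.2.

16.2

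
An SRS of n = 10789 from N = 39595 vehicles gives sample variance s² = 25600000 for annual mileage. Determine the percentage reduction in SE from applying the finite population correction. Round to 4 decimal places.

14.7054

f = n/N = 10789/39595 = 0.27248390.
SE_no-fpc = √(s²/n) = 48.711263; SE_fpc = √((1−f)s²/n) = 41.548054.
Ratio = √(1−f) = 0.85294554. Reduction = 100·(1 − 0.85294554) = 14.7054%.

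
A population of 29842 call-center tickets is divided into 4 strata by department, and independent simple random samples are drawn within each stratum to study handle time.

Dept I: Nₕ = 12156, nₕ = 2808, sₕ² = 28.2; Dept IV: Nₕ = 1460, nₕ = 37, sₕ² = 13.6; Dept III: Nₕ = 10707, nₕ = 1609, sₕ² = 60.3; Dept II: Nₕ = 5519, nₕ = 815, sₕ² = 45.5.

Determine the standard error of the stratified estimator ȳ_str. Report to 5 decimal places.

0.08869

Var(ȳ_str) = Σₕ Wₕ²(1 − fₕ)sₕ²/nₕ with Wₕ = Nₕ/N, N = 29842.
Dept I: Wₕ = 0.40734535; term = 0.40734535²·(1 − 0.23099704)·28.2/2808 = 0.0012814615.
Dept IV: Wₕ = 0.04892433; term = 0.04892433²·(1 − 0.02534247)·13.6/37 = 8.5750979 × 10^-4.
Dept III: Wₕ = 0.35878963; term = 0.35878963²·(1 − 0.15027552)·60.3/1609 = 0.0040993892.
Dept II: Wₕ = 0.18494069; term = 0.18494069²·(1 − 0.14767168)·45.5/815 = 0.0016275174.
Sum = 0.0078658779.
SE = √(0.0078658779) = 0.08869.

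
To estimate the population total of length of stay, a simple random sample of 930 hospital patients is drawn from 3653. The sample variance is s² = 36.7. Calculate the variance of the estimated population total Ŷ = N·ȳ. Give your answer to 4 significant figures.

392500

Var(Ŷ) = N²·Var(ȳ) = N²·(1 − n/N)·s²/n.
f = 930/3653 = 0.25458527; Var(ȳ) = 0.74541473·36.7/930 = 0.029415828.
Var(Ŷ) = 3653² · 0.029415828 = 392536.84.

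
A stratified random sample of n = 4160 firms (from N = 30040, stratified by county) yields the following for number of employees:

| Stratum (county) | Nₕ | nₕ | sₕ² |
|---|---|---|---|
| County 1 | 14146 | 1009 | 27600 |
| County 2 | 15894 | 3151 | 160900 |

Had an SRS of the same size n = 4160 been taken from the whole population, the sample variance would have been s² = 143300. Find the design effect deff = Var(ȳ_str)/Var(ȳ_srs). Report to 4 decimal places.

0.5760

Var(ȳ_str) = Σ Wₕ²(1−fₕ)sₕ²/nₕ with Wₕ = Nₕ/30040:
  County 1: (14146/30040)²·(1−1009/14146)·27600/1009 = 5.6331059
  County 2: (15894/30040)²·(1−3151/15894)·160900/3151 = 11.46074
  → Var(ȳ_str) = 17.093846.
Var(ȳ_srs) = (1 − 4160/30040)·143300/4160 = 29.676809.
deff = 17.093846 / 29.676809 = 0.5760.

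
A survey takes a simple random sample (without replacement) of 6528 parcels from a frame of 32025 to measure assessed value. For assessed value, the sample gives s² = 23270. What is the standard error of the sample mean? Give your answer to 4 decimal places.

Under SRS without replacement, Var(ȳ) = (1 − f)·s²/n with f = n/N = 6528/32025 = 0.20384075.
Var(ȳ) = (1 − 0.20384075)·23270/6528 = 0.79615925·3.5646446 = 2.8380248.
SE(ȳ) = √(2.8380248) = 1.6846.

1.6846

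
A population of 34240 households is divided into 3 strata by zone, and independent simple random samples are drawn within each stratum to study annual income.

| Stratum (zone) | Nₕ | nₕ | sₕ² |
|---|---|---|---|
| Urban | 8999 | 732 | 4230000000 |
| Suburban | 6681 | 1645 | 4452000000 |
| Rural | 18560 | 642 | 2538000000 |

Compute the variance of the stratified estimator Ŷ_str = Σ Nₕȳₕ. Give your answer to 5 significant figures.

1.8357 × 10^15

Var(Ŷ_str) = Σₕ Nₕ²(1 − fₕ)sₕ²/nₕ.
Urban: 8999²·(1 − 732/8999)·4230000000/732 = 4.2990399 × 10^14.
Suburban: 6681²·(1 − 1645/6681)·4452000000/1645 = 9.1057652 × 10^13.
Rural: 18560²·(1 − 642/18560)·2538000000/642 = 1.3146922 × 10^15.
Sum = 1.8356538 × 10^15.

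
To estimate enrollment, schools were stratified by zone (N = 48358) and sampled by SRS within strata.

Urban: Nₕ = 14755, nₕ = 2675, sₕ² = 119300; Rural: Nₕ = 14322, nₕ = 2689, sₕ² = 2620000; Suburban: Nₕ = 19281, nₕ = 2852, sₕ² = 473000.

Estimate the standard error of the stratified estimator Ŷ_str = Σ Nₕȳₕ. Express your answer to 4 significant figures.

Var(Ŷ_str) = Σₕ Nₕ²(1 − fₕ)sₕ²/nₕ.
Urban: 14755²·(1 − 2675/14755)·119300/2675 = 7.9491887 × 10^9.
Rural: 14322²·(1 − 2689/14322)·2620000/2689 = 1.6233265 × 10^11.
Suburban: 19281²·(1 − 2852/19281)·473000/2852 = 5.2535432 × 10^10.
Sum = 2.2281727 × 10^11.
SE = √(2.2281727 × 10^11) = 472000.

472000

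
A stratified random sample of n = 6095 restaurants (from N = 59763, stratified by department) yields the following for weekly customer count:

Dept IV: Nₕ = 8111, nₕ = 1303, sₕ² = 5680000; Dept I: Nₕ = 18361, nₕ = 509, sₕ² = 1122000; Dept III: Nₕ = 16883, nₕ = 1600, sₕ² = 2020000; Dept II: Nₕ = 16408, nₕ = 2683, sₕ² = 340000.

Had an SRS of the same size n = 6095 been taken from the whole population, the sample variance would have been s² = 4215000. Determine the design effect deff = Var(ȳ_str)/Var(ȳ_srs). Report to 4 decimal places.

Var(ȳ_str) = Σ Wₕ²(1−fₕ)sₕ²/nₕ with Wₕ = Nₕ/59763:
  Dept IV: (8111/59763)²·(1−1303/8111)·5680000/1303 = 67.39584
  Dept I: (18361/59763)²·(1−509/18361)·1122000/509 = 202.29889
  Dept III: (16883/59763)²·(1−1600/16883)·2020000/1600 = 91.2063
  Dept II: (16408/59763)²·(1−2683/16408)·340000/2683 = 7.9902702
  → Var(ȳ_str) = 368.8913.
Var(ȳ_srs) = (1 − 6095/59763)·4215000/6095 = 621.02186.
deff = 368.8913 / 621.02186 = 0.5940.

0.5940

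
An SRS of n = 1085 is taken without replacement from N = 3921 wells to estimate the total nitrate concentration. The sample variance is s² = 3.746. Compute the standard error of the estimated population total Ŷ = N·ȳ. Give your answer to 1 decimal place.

Var(Ŷ) = N²·Var(ȳ) = N²·(1 − n/N)·s²/n.
f = 1085/3921 = 0.27671512; Var(ȳ) = 0.72328488·3.746/1085 = 0.002497166.
Var(Ŷ) = 3921² · 0.002497166 = 38392.032.
SE(Ŷ) = √(38392.032) = 195.9.

195.9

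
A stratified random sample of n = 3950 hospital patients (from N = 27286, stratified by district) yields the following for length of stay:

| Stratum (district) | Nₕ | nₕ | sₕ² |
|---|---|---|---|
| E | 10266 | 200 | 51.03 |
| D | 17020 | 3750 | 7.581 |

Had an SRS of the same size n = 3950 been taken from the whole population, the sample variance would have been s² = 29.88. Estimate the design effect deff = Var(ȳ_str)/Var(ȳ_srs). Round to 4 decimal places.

5.5688

Var(ȳ_str) = Σ Wₕ²(1−fₕ)sₕ²/nₕ with Wₕ = Nₕ/27286:
  E: (10266/27286)²·(1−200/10266)·51.03/200 = 0.035413921
  D: (17020/27286)²·(1−3750/17020)·7.581/3750 = 6.1326186 × 10^-4
  → Var(ȳ_str) = 0.036027183.
Var(ȳ_srs) = (1 − 3950/27286)·29.88/3950 = 0.0064694899.
deff = 0.036027183 / 0.0064694899 = 5.5688.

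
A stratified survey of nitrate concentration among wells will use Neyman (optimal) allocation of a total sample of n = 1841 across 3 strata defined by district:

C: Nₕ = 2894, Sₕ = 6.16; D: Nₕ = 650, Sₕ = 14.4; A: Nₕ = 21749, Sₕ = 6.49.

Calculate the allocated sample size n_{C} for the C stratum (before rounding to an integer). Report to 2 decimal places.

194.96

Neyman allocation: nₕ = n·NₕSₕ / Σⱼ NⱼSⱼ.
Σ NⱼSⱼ = 2894·6.16 + 650·14.4 + 21749·6.49 = 168338.05.
n_{C} = 1841·2894·6.16 / 168338.05 = 194.96.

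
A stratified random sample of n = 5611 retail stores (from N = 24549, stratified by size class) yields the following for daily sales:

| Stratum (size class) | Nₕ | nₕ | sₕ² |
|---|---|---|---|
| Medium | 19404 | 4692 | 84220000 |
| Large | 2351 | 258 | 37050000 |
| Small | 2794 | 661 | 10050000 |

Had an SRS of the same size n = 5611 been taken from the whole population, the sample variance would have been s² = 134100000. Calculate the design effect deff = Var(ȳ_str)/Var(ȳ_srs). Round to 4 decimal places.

0.5329

Var(ȳ_str) = Σ Wₕ²(1−fₕ)sₕ²/nₕ with Wₕ = Nₕ/24549:
  Medium: (19404/24549)²·(1−4692/19404)·84220000/4692 = 8502.6168
  Large: (2351/24549)²·(1−258/2351)·37050000/258 = 1172.5267
  Small: (2794/24549)²·(1−661/2794)·10050000/661 = 150.35374
  → Var(ȳ_str) = 9825.4972.
Var(ȳ_srs) = (1 − 5611/24549)·134100000/5611 = 18436.939.
deff = 9825.4972 / 18436.939 = 0.5329.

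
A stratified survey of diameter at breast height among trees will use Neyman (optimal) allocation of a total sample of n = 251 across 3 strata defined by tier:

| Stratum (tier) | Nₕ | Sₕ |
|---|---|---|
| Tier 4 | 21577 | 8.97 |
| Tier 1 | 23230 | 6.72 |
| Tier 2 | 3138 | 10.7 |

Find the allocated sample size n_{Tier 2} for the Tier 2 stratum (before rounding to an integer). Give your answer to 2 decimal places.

21.99

Neyman allocation: nₕ = n·NₕSₕ / Σⱼ NⱼSⱼ.
Σ NⱼSⱼ = 21577·8.97 + 23230·6.72 + 3138·10.7 = 383227.89.
n_{Tier 2} = 251·3138·10.7 / 383227.89 = 21.99.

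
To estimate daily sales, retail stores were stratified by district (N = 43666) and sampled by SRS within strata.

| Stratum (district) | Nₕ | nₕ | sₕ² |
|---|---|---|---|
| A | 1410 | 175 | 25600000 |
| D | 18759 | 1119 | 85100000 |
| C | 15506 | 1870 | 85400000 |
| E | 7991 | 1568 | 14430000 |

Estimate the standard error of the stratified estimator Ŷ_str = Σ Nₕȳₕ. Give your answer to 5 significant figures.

5.9623 × 10^6

Var(Ŷ_str) = Σₕ Nₕ²(1 − fₕ)sₕ²/nₕ.
A: 1410²·(1 − 175/1410)·25600000/175 = 2.5473463 × 10^11.
D: 18759²·(1 − 1119/18759)·85100000/1119 = 2.5165626 × 10^13.
C: 15506²·(1 − 1870/15506)·85400000/1870 = 9.6561285 × 10^12.
E: 7991²·(1 − 1568/7991)·14430000/1568 = 4.72345 × 10^11.
Sum = 3.5548834 × 10^13.
SE = √(3.5548834 × 10^13) = 5.9623 × 10^6.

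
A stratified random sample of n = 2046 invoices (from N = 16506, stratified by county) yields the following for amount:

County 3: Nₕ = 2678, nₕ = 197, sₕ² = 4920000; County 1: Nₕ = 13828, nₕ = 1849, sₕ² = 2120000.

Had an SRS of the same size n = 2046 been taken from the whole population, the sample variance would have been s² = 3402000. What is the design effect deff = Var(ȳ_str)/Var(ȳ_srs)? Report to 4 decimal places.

Var(ȳ_str) = Σ Wₕ²(1−fₕ)sₕ²/nₕ with Wₕ = Nₕ/16506:
  County 3: (2678/16506)²·(1−197/2678)·4920000/197 = 609.04942
  County 1: (13828/16506)²·(1−1849/13828)·2120000/1849 = 697.10019
  → Var(ȳ_str) = 1306.1496.
Var(ȳ_srs) = (1 − 2046/16506)·3402000/2046 = 1456.6497.
deff = 1306.1496 / 1456.6497 = 0.8967.

0.8967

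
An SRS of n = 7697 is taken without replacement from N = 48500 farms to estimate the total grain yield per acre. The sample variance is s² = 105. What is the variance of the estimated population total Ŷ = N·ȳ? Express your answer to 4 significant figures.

Var(Ŷ) = N²·Var(ȳ) = N²·(1 − n/N)·s²/n.
f = 7697/48500 = 0.15870103; Var(ȳ) = 0.84129897·105/7697 = 0.01147673.
Var(Ŷ) = 48500² · 0.01147673 = 2.6996138 × 10^7.

2.700 × 10^7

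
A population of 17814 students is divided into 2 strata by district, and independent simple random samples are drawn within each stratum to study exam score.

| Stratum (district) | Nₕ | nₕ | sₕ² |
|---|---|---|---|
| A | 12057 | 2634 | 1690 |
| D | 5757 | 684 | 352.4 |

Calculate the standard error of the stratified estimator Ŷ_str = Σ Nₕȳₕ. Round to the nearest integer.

9378

Var(Ŷ_str) = Σₕ Nₕ²(1 − fₕ)sₕ²/nₕ.
A: 12057²·(1 − 2634/12057)·1690/2634 = 7.2895276 × 10^7.
D: 5757²·(1 − 684/5757)·352.4/684 = 1.5046687 × 10^7.
Sum = 8.7941963 × 10^7.
SE = √(8.7941963 × 10^7) = 9378.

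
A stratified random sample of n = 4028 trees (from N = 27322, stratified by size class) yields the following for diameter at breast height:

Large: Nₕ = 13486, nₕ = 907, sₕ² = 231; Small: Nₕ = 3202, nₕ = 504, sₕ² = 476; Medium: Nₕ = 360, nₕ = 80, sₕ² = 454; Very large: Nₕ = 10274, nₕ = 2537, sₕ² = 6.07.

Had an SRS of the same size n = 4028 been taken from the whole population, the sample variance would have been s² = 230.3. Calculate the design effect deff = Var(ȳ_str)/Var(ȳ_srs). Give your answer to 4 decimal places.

Var(ȳ_str) = Σ Wₕ²(1−fₕ)sₕ²/nₕ with Wₕ = Nₕ/27322:
  Large: (13486/27322)²·(1−907/13486)·231/907 = 0.057877397
  Small: (3202/27322)²·(1−504/3202)·476/504 = 0.010929863
  Medium: (360/27322)²·(1−80/360)·454/80 = 7.6630458 × 10^-4
  Very large: (10274/27322)²·(1−2537/10274)·6.07/2537 = 2.5477418 × 10^-4
  → Var(ȳ_str) = 0.069828339.
Var(ȳ_srs) = (1 − 4028/27322)·230.3/4028 = 0.048745672.
deff = 0.069828339 / 0.048745672 = 1.4325.

1.4325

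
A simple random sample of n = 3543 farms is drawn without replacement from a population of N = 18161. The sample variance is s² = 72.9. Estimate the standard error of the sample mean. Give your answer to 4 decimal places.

0.1287

Under SRS without replacement, Var(ȳ) = (1 − f)·s²/n with f = n/N = 3543/18161 = 0.19508838.
Var(ȳ) = (1 − 0.19508838)·72.9/3543 = 0.80491162·0.020575783 = 0.016561687.
SE(ȳ) = √(0.016561687) = 0.1287.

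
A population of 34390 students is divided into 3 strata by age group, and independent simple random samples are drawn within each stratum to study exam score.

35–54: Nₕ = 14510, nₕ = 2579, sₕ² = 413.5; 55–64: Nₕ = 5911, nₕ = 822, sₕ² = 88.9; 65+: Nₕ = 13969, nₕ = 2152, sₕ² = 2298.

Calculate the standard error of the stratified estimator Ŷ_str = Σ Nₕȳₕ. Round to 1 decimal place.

14397.2

Var(Ŷ_str) = Σₕ Nₕ²(1 − fₕ)sₕ²/nₕ.
35–54: 14510²·(1 − 2579/14510)·413.5/2579 = 2.7756738 × 10^7.
55–64: 5911²·(1 − 822/5911)·88.9/822 = 3.2532943 × 10^6.
65+: 13969²·(1 − 2152/13969)·2298/2152 = 1.7627077 × 10^8.
Sum = 2.072808 × 10^8.
SE = √(2.072808 × 10^8) = 14397.2.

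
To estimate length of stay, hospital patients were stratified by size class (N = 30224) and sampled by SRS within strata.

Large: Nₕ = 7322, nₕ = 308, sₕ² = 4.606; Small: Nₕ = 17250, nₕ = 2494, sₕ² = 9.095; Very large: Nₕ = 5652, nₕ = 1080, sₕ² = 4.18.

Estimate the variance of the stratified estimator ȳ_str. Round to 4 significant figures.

0.001966

Var(ȳ_str) = Σₕ Wₕ²(1 − fₕ)sₕ²/nₕ with Wₕ = Nₕ/N, N = 30224.
Large: Wₕ = 0.24225781; term = 0.24225781²·(1 − 0.04206501)·4.606/308 = 8.4074602 × 10^-4.
Small: Wₕ = 0.57073849; term = 0.57073849²·(1 − 0.14457971)·9.095/2494 = 0.0010161554.
Very large: Wₕ = 0.18700371; term = 0.18700371²·(1 − 0.19108280)·4.18/1080 = 1.094856 × 10^-4.
Sum = 0.001966387.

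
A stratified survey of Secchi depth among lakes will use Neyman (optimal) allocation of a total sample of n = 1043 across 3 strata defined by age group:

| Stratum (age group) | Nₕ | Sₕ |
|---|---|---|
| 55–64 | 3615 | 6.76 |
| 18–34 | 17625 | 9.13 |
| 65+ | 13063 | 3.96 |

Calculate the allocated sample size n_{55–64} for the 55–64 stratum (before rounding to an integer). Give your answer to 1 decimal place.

107.5

Neyman allocation: nₕ = n·NₕSₕ / Σⱼ NⱼSⱼ.
Σ NⱼSⱼ = 3615·6.76 + 17625·9.13 + 13063·3.96 = 237083.13.
n_{55–64} = 1043·3615·6.76 / 237083.13 = 107.5.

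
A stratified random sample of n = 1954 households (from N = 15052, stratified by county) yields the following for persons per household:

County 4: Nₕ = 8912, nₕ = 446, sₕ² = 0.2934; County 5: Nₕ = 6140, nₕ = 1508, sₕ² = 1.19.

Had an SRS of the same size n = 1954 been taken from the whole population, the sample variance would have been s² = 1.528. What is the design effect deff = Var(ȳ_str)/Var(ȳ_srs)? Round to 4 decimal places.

0.4675

Var(ȳ_str) = Σ Wₕ²(1−fₕ)sₕ²/nₕ with Wₕ = Nₕ/15052:
  County 4: (8912/15052)²·(1−446/8912)·0.2934/446 = 2.1907372 × 10^-4
  County 5: (6140/15052)²·(1−1508/6140)·1.19/1508 = 9.9059042 × 10^-5
  → Var(ȳ_str) = 3.1813276 × 10^-4.
Var(ȳ_srs) = (1 − 1954/15052)·1.528/1954 = 6.8047092 × 10^-4.
deff = (3.1813276 × 10^-4) / (6.8047092 × 10^-4) = 0.4675.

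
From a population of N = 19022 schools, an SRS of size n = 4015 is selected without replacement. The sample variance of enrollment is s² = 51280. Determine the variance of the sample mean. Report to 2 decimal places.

Under SRS without replacement, Var(ȳ) = (1 − f)·s²/n with f = n/N = 4015/19022 = 0.21107139.
Var(ȳ) = (1 − 0.21107139)·51280/4015 = 0.78892861·12.772105 = 10.076279.

10.08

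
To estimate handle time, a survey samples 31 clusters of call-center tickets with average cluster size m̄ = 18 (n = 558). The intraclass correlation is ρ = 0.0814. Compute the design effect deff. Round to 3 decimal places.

2.384

deff = 1 + (18 − 1)·0.0814 = 1 + 1.3838 = 2.3838.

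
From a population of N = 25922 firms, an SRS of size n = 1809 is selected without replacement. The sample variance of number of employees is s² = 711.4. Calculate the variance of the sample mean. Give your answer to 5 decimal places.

Under SRS without replacement, Var(ȳ) = (1 − f)·s²/n with f = n/N = 1809/25922 = 0.06978628.
Var(ȳ) = (1 − 0.06978628)·711.4/1809 = 0.93021372·0.39325594 = 0.36581207.

0.36581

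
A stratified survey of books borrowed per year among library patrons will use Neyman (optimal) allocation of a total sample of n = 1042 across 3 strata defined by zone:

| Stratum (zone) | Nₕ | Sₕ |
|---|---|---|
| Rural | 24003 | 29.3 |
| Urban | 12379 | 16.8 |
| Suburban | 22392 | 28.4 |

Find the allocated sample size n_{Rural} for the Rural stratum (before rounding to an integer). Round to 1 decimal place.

Neyman allocation: nₕ = n·NₕSₕ / Σⱼ NⱼSⱼ.
Σ NⱼSⱼ = 24003·29.3 + 12379·16.8 + 22392·28.4 = 1.5471879 × 10^6.
n_{Rural} = 1042·24003·29.3 / (1.5471879 × 10^6) = 473.7.

473.7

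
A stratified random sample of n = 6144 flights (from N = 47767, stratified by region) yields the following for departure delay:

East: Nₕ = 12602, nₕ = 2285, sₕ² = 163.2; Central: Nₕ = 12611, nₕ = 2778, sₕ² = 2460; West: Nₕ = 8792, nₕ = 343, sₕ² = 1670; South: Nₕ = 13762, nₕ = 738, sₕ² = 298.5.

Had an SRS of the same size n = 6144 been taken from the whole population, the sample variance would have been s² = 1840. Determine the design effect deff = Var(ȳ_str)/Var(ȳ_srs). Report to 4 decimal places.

0.9292

Var(ȳ_str) = Σ Wₕ²(1−fₕ)sₕ²/nₕ with Wₕ = Nₕ/47767:
  East: (12602/47767)²·(1−2285/12602)·163.2/2285 = 0.0040697799
  Central: (12611/47767)²·(1−2778/12611)·2460/2778 = 0.048126303
  West: (8792/47767)²·(1−343/8792)·1670/343 = 0.158511
  South: (13762/47767)²·(1−738/13762)·298.5/738 = 0.031772982
  → Var(ȳ_str) = 0.24248006.
Var(ȳ_srs) = (1 − 6144/47767)·1840/6144 = 0.26095885.
deff = 0.24248006 / 0.26095885 = 0.9292.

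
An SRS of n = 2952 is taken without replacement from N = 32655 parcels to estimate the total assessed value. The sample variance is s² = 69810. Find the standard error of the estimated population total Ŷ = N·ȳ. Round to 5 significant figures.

Var(Ŷ) = N²·Var(ȳ) = N²·(1 − n/N)·s²/n.
f = 2952/32655 = 0.09039963; Var(ȳ) = 0.90960037·69810/2952 = 21.51057.
Var(Ŷ) = 32655² · 21.51057 = 2.2937775 × 10^10.
SE(Ŷ) = √(2.2937775 × 10^10) = 151450.

151450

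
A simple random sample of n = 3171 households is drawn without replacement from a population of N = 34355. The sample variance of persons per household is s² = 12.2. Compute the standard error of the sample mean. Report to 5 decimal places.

Under SRS without replacement, Var(ȳ) = (1 − f)·s²/n with f = n/N = 3171/34355 = 0.09230098.
Var(ȳ) = (1 − 0.09230098)·12.2/3171 = 0.90769902·0.0038473668 = 0.0034922511.
SE(ȳ) = √(0.0034922511) = 0.05910.

0.05910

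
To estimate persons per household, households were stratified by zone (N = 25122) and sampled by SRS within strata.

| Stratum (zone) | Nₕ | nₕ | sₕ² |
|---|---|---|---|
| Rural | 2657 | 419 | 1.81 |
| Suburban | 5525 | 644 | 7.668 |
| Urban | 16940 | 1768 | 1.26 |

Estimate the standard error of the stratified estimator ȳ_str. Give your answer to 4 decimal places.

Var(ȳ_str) = Σₕ Wₕ²(1 − fₕ)sₕ²/nₕ with Wₕ = Nₕ/N, N = 25122.
Rural: Wₕ = 0.10576387; term = 0.10576387²·(1 − 0.15769665)·1.81/419 = 4.0701252 × 10^-5.
Suburban: Wₕ = 0.21992676; term = 0.21992676²·(1 − 0.11656109)·7.668/644 = 5.0877868 × 10^-4.
Urban: Wₕ = 0.67430937; term = 0.67430937²·(1 − 0.10436836)·1.26/1768 = 2.9022586 × 10^-4.
Sum = 8.3970579 × 10^-4.
SE = √(8.3970579 × 10^-4) = 0.0290.

0.0290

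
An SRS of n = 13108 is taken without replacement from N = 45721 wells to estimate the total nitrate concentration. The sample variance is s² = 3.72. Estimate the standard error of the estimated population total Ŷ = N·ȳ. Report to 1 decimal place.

650.5

Var(Ŷ) = N²·Var(ȳ) = N²·(1 − n/N)·s²/n.
f = 13108/45721 = 0.28669539; Var(ȳ) = 0.71330461·3.72/13108 = 2.0243311 × 10^-4.
Var(Ŷ) = 45721² · (2.0243311 × 10^-4) = 423168.17.
SE(Ŷ) = √(423168.17) = 650.5.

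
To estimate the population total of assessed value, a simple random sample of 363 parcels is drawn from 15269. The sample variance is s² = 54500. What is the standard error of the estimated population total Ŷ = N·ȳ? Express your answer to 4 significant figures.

Var(Ŷ) = N²·Var(ȳ) = N²·(1 − n/N)·s²/n.
f = 363/15269 = 0.02377366; Var(ȳ) = 0.97622634·54500/363 = 146.56842.
Var(Ŷ) = 15269² · 146.56842 = 3.4171307 × 10^10.
SE(Ŷ) = √(3.4171307 × 10^10) = 184900.

184900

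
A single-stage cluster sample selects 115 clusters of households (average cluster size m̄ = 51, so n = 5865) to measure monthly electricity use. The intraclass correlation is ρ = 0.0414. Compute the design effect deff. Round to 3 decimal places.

deff = 1 + (51 − 1)·0.0414 = 1 + 2.07 = 3.07.

3.070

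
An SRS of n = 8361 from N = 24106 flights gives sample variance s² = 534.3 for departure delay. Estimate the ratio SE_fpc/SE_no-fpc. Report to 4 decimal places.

0.8082

f = n/N = 8361/24106 = 0.34684311.
SE_no-fpc = √(s²/n) = 0.25279209; SE_fpc = √((1−f)s²/n) = 0.20430182.
Ratio = √(1−f) = 0.80818122.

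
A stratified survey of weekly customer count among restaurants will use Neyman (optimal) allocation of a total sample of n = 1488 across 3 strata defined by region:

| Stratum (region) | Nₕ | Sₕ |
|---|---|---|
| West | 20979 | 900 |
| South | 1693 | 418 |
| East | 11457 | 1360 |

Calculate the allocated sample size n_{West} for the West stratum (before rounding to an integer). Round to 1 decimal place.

798.8

Neyman allocation: nₕ = n·NₕSₕ / Σⱼ NⱼSⱼ.
Σ NⱼSⱼ = 20979·900 + 1693·418 + 11457·1360 = 3.5170294 × 10^7.
n_{West} = 1488·20979·900 / (3.5170294 × 10^7) = 798.8.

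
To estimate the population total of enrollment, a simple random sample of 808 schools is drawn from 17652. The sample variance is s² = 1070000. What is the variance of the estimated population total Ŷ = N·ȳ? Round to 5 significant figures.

Var(Ŷ) = N²·Var(ȳ) = N²·(1 − n/N)·s²/n.
f = 808/17652 = 0.04577385; Var(ȳ) = 0.95422615·1070000/808 = 1263.6411.
Var(Ŷ) = 17652² · 1263.6411 = 3.9374185 × 10^11.

3.9374 × 10^11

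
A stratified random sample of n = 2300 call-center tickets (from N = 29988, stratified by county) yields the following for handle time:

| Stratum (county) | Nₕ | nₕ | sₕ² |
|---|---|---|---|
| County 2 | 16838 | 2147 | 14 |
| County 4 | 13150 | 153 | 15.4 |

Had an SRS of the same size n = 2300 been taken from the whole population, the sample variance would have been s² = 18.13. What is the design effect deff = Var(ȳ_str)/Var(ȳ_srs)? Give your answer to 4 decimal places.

2.8748

Var(ȳ_str) = Σ Wₕ²(1−fₕ)sₕ²/nₕ with Wₕ = Nₕ/29988:
  County 2: (16838/29988)²·(1−2147/16838)·14/2147 = 0.0017936713
  County 4: (13150/29988)²·(1−153/13150)·15.4/153 = 0.01912948
  → Var(ȳ_str) = 0.020923151.
Var(ȳ_srs) = (1 − 2300/29988)·18.13/2300 = 0.0072780335.
deff = 0.020923151 / 0.0072780335 = 2.8748.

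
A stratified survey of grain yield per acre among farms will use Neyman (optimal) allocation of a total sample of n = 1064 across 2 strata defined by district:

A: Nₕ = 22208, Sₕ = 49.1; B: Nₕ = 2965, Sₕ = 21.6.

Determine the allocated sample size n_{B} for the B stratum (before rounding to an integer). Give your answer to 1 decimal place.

Neyman allocation: nₕ = n·NₕSₕ / Σⱼ NⱼSⱼ.
Σ NⱼSⱼ = 22208·49.1 + 2965·21.6 = 1.1544568 × 10^6.
n_{B} = 1064·2965·21.6 / (1.1544568 × 10^6) = 59.0.

59.0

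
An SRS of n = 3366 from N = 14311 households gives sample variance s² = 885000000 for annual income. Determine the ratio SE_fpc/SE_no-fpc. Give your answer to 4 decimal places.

0.8745

f = n/N = 3366/14311 = 0.23520369.
SE_no-fpc = √(s²/n) = 512.76052; SE_fpc = √((1−f)s²/n) = 448.42258.
Ratio = √(1−f) = 0.87452633.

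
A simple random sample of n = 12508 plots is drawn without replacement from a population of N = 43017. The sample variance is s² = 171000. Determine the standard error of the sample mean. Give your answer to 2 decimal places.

3.11

Under SRS without replacement, Var(ȳ) = (1 − f)·s²/n with f = n/N = 12508/43017 = 0.29076877.
Var(ȳ) = (1 − 0.29076877)·171000/12508 = 0.70923123·13.67125 = 9.6960778.
SE(ȳ) = √(9.6960778) = 3.11.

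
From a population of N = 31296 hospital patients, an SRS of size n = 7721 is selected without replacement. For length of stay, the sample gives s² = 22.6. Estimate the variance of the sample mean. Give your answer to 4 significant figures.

0.002205

Under SRS without replacement, Var(ȳ) = (1 − f)·s²/n with f = n/N = 7721/31296 = 0.24670884.
Var(ȳ) = (1 − 0.24670884)·22.6/7721 = 0.75329116·0.002927082 = 0.002204945.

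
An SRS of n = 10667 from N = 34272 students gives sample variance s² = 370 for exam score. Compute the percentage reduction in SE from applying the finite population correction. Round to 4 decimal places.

f = n/N = 10667/34272 = 0.31124533.
SE_no-fpc = √(s²/n) = 0.1862429; SE_fpc = √((1−f)s²/n) = 0.1545653.
Ratio = √(1−f) = 0.82991245. Reduction = 100·(1 − 0.82991245) = 17.0088%.

17.0088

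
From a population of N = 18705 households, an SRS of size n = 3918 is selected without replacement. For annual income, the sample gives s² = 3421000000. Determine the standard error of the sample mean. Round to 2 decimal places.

Under SRS without replacement, Var(ȳ) = (1 − f)·s²/n with f = n/N = 3918/18705 = 0.20946271.
Var(ȳ) = (1 − 0.20946271)·3421000000/3918 = 0.79053729·873149.57 = 690257.29.
SE(ȳ) = √(690257.29) = 830.82.

830.82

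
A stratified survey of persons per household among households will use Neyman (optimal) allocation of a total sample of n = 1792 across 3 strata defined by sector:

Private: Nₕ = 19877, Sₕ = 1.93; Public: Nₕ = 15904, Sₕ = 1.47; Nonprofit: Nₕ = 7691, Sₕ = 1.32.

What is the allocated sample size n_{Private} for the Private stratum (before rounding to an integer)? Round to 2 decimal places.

Neyman allocation: nₕ = n·NₕSₕ / Σⱼ NⱼSⱼ.
Σ NⱼSⱼ = 19877·1.93 + 15904·1.47 + 7691·1.32 = 71893.61.
n_{Private} = 1792·19877·1.93 / 71893.61 = 956.22.

956.22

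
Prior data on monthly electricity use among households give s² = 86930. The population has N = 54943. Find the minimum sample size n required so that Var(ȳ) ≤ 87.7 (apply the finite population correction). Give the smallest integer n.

Without fpc, n₀ = s²/D = 86930/87.7 = 991.2201.
With fpc, (1 − n/N)·s²/n ≤ D requires n ≥ n₀/(1 + n₀/N) = 991.2201/(1 + 991.2201/54943) = 973.6545.
Rounding up, n = 974.

974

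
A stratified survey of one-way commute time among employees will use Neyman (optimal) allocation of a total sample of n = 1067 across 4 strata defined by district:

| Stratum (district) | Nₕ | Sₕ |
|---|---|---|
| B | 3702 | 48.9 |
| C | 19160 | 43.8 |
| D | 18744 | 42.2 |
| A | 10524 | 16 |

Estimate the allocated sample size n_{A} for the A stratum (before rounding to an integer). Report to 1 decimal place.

Neyman allocation: nₕ = n·NₕSₕ / Σⱼ NⱼSⱼ.
Σ NⱼSⱼ = 3702·48.9 + 19160·43.8 + 18744·42.2 + 10524·16 = 1.9796166 × 10^6.
n_{A} = 1067·10524·16 / (1.9796166 × 10^6) = 90.8.

90.8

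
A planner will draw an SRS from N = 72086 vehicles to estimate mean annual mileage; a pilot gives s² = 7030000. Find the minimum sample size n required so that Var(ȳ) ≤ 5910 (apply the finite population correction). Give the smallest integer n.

Without fpc, n₀ = s²/D = 7030000/5910 = 1189.5093.
With fpc, (1 − n/N)·s²/n ≤ D requires n ≥ n₀/(1 + n₀/N) = 1189.5093/(1 + 1189.5093/72086) = 1170.1995.
Rounding up, n = 1171.

1171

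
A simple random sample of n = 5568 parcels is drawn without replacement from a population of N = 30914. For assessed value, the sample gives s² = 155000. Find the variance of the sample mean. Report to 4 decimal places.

Under SRS without replacement, Var(ȳ) = (1 − f)·s²/n with f = n/N = 5568/30914 = 0.18011257.
Var(ȳ) = (1 − 0.18011257)·155000/5568 = 0.81988743·27.837644 = 22.823734.

22.8237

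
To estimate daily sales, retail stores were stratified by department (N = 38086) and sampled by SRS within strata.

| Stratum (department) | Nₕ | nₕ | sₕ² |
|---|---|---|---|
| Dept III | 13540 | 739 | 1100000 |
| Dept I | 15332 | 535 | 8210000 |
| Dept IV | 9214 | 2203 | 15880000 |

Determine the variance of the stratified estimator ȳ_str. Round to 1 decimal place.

Var(ȳ_str) = Σₕ Wₕ²(1 − fₕ)sₕ²/nₕ with Wₕ = Nₕ/N, N = 38086.
Dept III: Wₕ = 0.35551121; term = 0.35551121²·(1 − 0.05457903)·1100000/739 = 177.86073.
Dept I: Wₕ = 0.40256262; term = 0.40256262²·(1 − 0.03489434)·8210000/535 = 2400.1099.
Dept IV: Wₕ = 0.24192617; term = 0.24192617²·(1 − 0.23909269)·15880000/2203 = 321.021.
Sum = 2898.9916.

2899.0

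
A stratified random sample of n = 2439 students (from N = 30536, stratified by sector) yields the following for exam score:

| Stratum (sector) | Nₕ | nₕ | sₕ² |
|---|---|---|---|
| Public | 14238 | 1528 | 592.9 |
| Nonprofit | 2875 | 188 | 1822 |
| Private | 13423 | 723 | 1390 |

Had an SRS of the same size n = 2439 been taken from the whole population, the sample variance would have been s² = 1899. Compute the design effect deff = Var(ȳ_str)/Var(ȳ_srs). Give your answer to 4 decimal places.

Var(ȳ_str) = Σ Wₕ²(1−fₕ)sₕ²/nₕ with Wₕ = Nₕ/30536:
  Public: (14238/30536)²·(1−1528/14238)·592.9/1528 = 0.075305785
  Nonprofit: (2875/30536)²·(1−188/2875)·1822/188 = 0.080291902
  Private: (13423/30536)²·(1−723/13423)·1390/723 = 0.35148397
  → Var(ȳ_str) = 0.50708166.
Var(ȳ_srs) = (1 − 2439/30536)·1899/2439 = 0.71640889.
deff = 0.50708166 / 0.71640889 = 0.7078.

0.7078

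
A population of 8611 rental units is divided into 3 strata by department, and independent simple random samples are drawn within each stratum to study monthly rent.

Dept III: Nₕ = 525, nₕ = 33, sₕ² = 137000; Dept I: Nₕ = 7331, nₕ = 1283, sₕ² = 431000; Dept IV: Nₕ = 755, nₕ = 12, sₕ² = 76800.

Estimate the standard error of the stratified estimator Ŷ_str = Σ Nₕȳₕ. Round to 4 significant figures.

139800

Var(Ŷ_str) = Σₕ Nₕ²(1 − fₕ)sₕ²/nₕ.
Dept III: 525²·(1 − 33/525)·137000/33 = 1.0723364 × 10^9.
Dept I: 7331²·(1 − 1283/7331)·431000/1283 = 1.4894489 × 10^10.
Dept IV: 755²·(1 − 12/755)·76800/12 = 3.590176 × 10^9.
Sum = 1.9557001 × 10^10.
SE = √(1.9557001 × 10^10) = 139800.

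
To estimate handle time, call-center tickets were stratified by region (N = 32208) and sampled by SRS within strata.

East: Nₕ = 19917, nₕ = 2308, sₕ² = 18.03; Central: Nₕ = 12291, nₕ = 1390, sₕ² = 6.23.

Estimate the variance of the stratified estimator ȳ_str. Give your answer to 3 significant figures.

0.00322

Var(ȳ_str) = Σₕ Wₕ²(1 − fₕ)sₕ²/nₕ with Wₕ = Nₕ/N, N = 32208.
East: Wₕ = 0.61838674; term = 0.61838674²·(1 − 0.11588091)·18.03/2308 = 0.0026411376.
Central: Wₕ = 0.38161326; term = 0.38161326²·(1 − 0.11309088)·6.23/1390 = 5.7889432 × 10^-4.
Sum = 0.0032200319.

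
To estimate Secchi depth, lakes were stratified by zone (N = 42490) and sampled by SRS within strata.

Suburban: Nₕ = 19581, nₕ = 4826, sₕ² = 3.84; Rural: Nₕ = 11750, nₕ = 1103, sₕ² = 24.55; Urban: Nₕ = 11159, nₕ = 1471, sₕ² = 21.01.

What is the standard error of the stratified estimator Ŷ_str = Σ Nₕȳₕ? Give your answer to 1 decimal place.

Var(Ŷ_str) = Σₕ Nₕ²(1 − fₕ)sₕ²/nₕ.
Suburban: 19581²·(1 − 4826/19581)·3.84/4826 = 229888.89.
Rural: 11750²·(1 − 1103/11750)·24.55/1103 = 2.7844608 × 10^6.
Urban: 11159²·(1 − 1471/11159)·21.01/1471 = 1.5440906 × 10^6.
Sum = 4.5584403 × 10^6.
SE = √(4.5584403 × 10^6) = 2135.1.

2135.1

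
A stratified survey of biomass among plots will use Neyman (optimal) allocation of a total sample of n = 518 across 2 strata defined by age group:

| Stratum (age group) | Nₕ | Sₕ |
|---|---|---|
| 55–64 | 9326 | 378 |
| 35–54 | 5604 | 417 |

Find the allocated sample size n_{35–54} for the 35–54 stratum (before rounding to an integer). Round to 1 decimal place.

206.5

Neyman allocation: nₕ = n·NₕSₕ / Σⱼ NⱼSⱼ.
Σ NⱼSⱼ = 9326·378 + 5604·417 = 5.862096 × 10^6.
n_{35–54} = 518·5604·417 / (5.862096 × 10^6) = 206.5.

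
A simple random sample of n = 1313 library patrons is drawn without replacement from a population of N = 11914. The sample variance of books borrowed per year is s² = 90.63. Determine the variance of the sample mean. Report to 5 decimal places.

Under SRS without replacement, Var(ȳ) = (1 − f)·s²/n with f = n/N = 1313/11914 = 0.11020648.
Var(ȳ) = (1 − 0.11020648)·90.63/1313 = 0.88979352·0.069025133 = 0.061418116.

0.06142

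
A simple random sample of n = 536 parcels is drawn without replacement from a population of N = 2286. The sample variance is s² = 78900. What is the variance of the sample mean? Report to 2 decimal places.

112.69

Under SRS without replacement, Var(ȳ) = (1 − f)·s²/n with f = n/N = 536/2286 = 0.23447069.
Var(ȳ) = (1 − 0.23447069)·78900/536 = 0.76552931·147.20149 = 112.68706.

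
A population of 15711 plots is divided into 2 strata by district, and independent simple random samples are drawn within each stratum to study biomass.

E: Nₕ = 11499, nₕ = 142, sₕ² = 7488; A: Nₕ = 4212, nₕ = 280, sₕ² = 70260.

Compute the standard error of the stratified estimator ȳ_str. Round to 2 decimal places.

Var(ȳ_str) = Σₕ Wₕ²(1 − fₕ)sₕ²/nₕ with Wₕ = Nₕ/N, N = 15711.
E: Wₕ = 0.73190758; term = 0.73190758²·(1 − 0.01234890)·7488/142 = 27.899315.
A: Wₕ = 0.26809242; term = 0.26809242²·(1 − 0.06647673)·70260/280 = 16.83621.
Sum = 44.735525.
SE = √(44.735525) = 6.69.

6.69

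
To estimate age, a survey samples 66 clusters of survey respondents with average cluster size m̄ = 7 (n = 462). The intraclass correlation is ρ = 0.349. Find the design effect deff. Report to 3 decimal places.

3.094

deff = 1 + (7 − 1)·0.349 = 1 + 2.094 = 3.094.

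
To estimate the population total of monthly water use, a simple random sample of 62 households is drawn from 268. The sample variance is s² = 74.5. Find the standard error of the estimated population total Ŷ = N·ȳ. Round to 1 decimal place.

Var(Ŷ) = N²·Var(ȳ) = N²·(1 − n/N)·s²/n.
f = 62/268 = 0.23134328; Var(ȳ) = 0.76865672·74.5/62 = 0.92362783.
Var(Ŷ) = 268² · 0.92362783 = 66338.645.
SE(Ŷ) = √(66338.645) = 257.6.

257.6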